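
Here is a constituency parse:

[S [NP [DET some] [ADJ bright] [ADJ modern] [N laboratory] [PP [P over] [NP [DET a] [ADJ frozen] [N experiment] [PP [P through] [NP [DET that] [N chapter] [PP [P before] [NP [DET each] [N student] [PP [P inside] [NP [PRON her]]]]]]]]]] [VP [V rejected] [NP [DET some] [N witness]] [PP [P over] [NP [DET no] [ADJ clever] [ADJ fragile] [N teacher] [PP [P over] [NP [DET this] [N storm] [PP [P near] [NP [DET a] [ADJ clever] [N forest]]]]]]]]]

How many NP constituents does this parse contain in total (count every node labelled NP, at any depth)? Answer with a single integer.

9

Scanning left to right, an opening `[NP` appears at word positions 1, 6, 10, 13, 16, 18, 21, 26, 29 — 9 in total.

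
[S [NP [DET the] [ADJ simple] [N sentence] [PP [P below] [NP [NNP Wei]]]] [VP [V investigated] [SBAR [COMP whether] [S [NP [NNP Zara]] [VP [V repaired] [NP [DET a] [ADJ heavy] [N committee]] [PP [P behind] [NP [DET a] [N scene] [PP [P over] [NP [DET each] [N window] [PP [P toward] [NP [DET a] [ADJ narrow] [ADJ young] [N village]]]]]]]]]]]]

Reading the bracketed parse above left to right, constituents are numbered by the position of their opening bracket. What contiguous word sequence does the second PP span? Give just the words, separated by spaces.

behind a scene over each window toward a narrow young village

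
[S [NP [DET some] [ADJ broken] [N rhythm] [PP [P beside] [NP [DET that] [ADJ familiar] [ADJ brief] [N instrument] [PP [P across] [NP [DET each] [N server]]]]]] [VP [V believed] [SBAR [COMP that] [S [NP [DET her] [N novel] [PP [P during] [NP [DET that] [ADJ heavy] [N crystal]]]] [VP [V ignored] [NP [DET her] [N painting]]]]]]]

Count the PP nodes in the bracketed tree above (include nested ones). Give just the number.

3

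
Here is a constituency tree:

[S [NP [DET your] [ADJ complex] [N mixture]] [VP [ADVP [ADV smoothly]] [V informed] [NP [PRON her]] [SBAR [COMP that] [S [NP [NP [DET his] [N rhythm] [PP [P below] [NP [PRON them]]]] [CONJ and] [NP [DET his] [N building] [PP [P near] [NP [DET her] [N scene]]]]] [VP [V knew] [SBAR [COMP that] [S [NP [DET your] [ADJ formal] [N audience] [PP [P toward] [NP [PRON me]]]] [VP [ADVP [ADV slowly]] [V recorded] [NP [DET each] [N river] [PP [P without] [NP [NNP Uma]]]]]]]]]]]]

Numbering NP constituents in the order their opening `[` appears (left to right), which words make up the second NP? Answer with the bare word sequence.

Opening `[NP` markers occur at word positions 1, 6, 8, 8, 11, 13, 16, 20, 24, 27, 30; the second of these opens the constituent [NP her].

her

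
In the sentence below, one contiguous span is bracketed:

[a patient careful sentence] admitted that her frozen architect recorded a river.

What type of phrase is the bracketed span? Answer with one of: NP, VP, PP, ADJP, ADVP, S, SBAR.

NP

"sentence" is the head of the bracketed span, so the span is a noun phrase: NP.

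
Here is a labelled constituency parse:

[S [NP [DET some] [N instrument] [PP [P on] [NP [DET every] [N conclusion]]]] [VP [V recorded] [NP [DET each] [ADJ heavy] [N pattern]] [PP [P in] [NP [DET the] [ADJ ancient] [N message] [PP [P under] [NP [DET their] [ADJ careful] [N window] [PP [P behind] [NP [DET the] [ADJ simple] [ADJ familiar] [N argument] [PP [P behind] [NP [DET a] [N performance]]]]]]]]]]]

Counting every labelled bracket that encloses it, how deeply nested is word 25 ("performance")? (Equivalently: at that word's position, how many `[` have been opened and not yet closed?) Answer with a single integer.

Path from the root down to the word: S → VP → PP → NP → PP → NP → PP → NP → PP → NP → N. That is 11 enclosing brackets.

11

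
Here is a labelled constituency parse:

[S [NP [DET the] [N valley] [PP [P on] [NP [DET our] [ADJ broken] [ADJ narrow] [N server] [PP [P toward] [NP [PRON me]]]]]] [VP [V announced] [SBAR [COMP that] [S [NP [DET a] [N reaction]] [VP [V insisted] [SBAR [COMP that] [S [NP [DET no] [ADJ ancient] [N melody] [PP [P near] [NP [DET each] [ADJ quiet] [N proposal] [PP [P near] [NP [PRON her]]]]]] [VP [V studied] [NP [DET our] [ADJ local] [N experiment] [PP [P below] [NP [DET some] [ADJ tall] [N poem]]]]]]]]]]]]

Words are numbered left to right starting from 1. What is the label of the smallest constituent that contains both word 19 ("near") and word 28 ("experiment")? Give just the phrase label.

S

Word 19 lies under S → VP → SBAR → S → VP → SBAR → S → NP → PP → P; word 28 lies under S → VP → SBAR → S → VP → SBAR → S → VP → NP → N. The lowest shared node is the S.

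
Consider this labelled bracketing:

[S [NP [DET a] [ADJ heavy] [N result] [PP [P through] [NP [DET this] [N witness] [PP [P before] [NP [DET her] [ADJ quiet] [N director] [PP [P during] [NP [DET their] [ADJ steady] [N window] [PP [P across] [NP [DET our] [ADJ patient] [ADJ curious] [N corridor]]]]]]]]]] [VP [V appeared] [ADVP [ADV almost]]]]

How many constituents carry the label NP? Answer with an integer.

5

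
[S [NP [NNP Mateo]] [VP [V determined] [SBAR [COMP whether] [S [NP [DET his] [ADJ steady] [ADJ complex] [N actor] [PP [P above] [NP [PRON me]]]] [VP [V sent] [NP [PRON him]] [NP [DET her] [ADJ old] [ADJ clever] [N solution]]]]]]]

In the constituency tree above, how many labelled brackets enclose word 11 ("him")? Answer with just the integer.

7

Counting open brackets not yet closed at "him": [S [VP [SBAR [S [VP [NP [PRON = 7.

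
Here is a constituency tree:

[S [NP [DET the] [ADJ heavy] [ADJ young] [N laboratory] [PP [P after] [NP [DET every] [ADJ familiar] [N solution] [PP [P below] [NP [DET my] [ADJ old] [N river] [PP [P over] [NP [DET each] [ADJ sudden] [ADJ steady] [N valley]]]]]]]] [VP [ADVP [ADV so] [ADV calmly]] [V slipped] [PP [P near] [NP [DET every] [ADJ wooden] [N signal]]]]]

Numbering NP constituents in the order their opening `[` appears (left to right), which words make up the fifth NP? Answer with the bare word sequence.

every wooden signal

The NP opening brackets appear, in order, over: "the heavy young laboratory after every familiar solution below my old river over each sudden steady valley"; "every familiar solution below my old river over each sudden steady valley"; "my old river over each sudden steady valley"; "each sudden steady valley"; "every wooden signal". The fifth one spans "every wooden signal".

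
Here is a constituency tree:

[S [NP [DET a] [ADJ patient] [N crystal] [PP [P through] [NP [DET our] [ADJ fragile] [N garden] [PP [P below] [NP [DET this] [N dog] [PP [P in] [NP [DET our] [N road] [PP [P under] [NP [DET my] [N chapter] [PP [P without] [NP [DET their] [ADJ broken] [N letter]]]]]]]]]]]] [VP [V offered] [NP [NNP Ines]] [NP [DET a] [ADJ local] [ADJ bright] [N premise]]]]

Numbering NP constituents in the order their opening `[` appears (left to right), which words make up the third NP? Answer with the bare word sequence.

this dog in our road under my chapter without their broken letter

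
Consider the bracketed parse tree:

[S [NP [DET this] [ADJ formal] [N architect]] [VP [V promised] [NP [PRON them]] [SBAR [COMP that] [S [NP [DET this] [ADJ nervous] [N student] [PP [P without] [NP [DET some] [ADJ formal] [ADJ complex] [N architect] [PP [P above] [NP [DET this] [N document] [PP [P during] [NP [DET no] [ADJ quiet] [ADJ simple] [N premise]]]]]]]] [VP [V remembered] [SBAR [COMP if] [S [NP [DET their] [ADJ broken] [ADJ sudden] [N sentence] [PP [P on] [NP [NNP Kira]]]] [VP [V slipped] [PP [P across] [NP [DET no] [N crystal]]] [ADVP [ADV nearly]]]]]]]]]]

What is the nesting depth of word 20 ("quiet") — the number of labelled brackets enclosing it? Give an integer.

12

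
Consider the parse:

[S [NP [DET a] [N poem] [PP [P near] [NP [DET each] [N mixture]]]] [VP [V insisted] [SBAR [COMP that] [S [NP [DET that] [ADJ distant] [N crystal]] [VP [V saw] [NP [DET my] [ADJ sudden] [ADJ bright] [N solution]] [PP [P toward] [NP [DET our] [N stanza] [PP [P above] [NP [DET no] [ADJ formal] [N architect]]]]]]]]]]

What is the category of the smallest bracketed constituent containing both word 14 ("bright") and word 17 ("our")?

Both words fall inside [VP saw my sudden bright solution toward our stanza above no formal architect] (words 11–22), and no smaller constituent contains them both. Label: VP.

VP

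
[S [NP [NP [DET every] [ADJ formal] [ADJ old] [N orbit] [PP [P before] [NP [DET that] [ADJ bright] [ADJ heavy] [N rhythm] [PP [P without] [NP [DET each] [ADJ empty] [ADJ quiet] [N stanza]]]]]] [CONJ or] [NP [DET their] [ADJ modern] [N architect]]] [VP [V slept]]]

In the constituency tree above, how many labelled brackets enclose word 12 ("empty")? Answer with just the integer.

8

Path from the root down to the word: S → NP → NP → PP → NP → PP → NP → ADJ. That is 8 enclosing brackets.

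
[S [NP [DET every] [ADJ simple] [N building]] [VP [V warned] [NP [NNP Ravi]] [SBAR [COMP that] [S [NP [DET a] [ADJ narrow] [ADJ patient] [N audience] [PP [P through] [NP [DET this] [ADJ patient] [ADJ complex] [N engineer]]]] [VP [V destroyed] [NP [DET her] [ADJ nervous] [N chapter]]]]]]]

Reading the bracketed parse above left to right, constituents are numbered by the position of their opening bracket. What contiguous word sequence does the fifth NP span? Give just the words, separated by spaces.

her nervous chapter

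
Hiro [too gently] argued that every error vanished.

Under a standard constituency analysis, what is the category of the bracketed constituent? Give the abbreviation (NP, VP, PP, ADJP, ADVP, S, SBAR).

"gently" is the head of the bracketed span, so the span is an adverb phrase: ADVP.

ADVP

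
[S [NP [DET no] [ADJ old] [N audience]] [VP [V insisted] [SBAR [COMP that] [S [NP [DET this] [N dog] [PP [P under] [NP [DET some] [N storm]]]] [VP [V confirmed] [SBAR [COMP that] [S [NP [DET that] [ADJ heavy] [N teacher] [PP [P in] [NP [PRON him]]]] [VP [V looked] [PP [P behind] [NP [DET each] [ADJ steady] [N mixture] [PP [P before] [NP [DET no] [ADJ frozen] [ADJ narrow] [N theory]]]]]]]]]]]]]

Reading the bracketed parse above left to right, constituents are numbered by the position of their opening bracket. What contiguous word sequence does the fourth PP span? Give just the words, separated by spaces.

before no frozen narrow theory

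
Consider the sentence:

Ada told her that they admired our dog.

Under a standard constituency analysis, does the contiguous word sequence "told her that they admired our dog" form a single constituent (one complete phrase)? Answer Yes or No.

Yes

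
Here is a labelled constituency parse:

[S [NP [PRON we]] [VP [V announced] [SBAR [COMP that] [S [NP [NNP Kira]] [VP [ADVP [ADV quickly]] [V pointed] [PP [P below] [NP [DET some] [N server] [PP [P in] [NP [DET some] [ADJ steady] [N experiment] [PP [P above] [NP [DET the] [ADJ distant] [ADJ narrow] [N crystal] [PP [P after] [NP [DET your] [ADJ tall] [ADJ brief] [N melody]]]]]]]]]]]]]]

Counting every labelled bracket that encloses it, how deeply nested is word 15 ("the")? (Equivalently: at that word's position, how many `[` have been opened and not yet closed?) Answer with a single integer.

12

The word sits inside DET, which is inside NP, inside PP, inside NP, inside PP, inside NP, inside PP, inside VP, inside S, inside SBAR, inside VP, inside S — 12 brackets in all.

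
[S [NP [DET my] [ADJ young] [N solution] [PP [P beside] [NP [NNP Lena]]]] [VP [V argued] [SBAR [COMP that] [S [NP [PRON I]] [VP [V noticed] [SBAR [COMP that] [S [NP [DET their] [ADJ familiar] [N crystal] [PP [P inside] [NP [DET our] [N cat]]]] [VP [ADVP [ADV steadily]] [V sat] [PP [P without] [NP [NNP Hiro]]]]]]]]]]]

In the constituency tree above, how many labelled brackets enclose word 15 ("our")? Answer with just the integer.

11

Path from the root down to the word: S → VP → SBAR → S → VP → SBAR → S → NP → PP → NP → DET. That is 11 enclosing brackets.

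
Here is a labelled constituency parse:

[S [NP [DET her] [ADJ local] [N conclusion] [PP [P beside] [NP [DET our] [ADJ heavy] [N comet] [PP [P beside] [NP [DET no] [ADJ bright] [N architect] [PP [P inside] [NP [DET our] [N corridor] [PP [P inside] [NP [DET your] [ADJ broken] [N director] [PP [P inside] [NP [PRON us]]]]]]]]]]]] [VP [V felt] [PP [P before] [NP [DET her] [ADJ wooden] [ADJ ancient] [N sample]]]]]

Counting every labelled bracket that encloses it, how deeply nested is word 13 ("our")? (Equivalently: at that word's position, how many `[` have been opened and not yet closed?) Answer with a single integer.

9

Counting open brackets not yet closed at "our": [S [NP [PP [NP [PP [NP [PP [NP [DET = 9.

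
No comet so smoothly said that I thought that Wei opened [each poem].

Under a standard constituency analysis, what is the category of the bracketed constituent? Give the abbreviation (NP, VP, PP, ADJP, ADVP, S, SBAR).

NP

"poem" is the head of the bracketed span, so the span is a noun phrase: NP.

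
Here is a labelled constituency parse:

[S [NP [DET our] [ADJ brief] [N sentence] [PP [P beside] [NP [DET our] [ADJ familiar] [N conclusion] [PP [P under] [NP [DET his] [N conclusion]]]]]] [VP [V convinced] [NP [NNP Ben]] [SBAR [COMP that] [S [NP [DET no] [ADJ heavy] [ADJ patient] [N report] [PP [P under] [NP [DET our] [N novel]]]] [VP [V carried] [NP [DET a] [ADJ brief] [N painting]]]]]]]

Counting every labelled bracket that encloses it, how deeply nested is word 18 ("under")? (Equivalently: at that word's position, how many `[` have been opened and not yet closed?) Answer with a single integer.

7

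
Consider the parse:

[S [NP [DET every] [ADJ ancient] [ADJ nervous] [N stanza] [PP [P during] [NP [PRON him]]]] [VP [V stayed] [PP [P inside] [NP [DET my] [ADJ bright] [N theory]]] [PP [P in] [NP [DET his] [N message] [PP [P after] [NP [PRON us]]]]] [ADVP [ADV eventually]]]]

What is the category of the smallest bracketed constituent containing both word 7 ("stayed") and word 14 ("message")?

VP

Word 7 lies under S → VP → V; word 14 lies under S → VP → PP → NP → N. The lowest shared node is the VP.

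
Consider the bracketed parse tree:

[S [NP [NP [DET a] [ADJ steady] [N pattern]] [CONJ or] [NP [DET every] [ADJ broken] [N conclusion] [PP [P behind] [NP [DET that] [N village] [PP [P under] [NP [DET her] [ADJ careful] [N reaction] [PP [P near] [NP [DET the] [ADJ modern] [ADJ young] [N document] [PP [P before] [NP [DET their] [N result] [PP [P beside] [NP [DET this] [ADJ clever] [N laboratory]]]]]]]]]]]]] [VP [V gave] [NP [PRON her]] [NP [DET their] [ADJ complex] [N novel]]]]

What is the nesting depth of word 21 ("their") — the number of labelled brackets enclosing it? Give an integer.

Path from the root down to the word: S → NP → NP → PP → NP → PP → NP → PP → NP → PP → NP → DET. That is 12 enclosing brackets.

12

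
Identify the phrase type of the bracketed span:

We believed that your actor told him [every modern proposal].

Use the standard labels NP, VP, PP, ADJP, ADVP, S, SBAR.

NP

The span is built around the noun "proposal" — a noun phrase (NP).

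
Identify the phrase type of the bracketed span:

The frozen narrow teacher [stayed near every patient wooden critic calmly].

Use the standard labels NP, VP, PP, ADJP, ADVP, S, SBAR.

The span is built around the verb "stayed" — a verb phrase (VP).

VP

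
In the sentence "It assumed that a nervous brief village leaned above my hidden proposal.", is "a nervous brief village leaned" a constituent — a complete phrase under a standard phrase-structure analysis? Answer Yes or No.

The sequence begins inside the noun phrase "a nervous brief village" and ends inside the verb phrase "leaned above my hidden proposal"; it crosses a phrase boundary, so no single node in the tree spans exactly those words.

No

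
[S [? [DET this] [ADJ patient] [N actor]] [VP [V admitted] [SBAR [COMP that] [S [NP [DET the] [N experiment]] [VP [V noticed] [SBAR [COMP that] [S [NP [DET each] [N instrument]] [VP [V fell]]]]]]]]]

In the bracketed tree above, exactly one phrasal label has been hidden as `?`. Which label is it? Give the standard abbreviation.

NP

Looking at what the `?` directly dominates — DET 'this', ADJ 'patient', N 'actor' — this is a noun phrase (NP).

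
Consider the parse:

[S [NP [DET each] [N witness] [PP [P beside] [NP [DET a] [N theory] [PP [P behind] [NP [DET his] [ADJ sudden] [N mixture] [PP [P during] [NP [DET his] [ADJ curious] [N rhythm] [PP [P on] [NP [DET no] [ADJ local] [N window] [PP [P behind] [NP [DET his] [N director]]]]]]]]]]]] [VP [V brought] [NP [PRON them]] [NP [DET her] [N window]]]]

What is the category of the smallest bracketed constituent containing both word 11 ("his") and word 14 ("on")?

NP

Both words fall inside [NP his curious rhythm on no local window behind his director] (words 11–20), and no smaller constituent contains them both. Label: NP.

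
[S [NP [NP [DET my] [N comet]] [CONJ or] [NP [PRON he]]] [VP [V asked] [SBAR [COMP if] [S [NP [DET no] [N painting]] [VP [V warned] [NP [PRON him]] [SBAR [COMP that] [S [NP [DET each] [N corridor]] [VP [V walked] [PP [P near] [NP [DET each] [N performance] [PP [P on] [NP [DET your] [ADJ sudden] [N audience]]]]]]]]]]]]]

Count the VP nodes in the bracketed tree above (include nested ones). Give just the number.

The VP constituents are: [VP asked if no painting warned him that each corridor walked near each performance on your sudden audience]; [VP warned him that each corridor walked near each performance on your sudden audience]; [VP walked near each performance on your sudden audience]. Total: 3.

3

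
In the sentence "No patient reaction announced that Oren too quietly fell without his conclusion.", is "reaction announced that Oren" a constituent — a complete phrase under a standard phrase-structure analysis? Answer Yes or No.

"reaction" belongs to the noun phrase "no patient reaction" while "Oren" belongs to the verb phrase "announced that Oren too quietly fell without his conclusion"; a span that runs across that boundary is not a single phrase.

No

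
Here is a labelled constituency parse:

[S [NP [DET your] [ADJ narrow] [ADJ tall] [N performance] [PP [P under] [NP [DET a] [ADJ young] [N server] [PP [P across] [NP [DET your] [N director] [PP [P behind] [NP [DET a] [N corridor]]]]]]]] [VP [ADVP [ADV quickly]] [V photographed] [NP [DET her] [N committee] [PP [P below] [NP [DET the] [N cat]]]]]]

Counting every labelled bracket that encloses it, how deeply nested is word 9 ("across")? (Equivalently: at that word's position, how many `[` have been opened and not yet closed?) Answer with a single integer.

6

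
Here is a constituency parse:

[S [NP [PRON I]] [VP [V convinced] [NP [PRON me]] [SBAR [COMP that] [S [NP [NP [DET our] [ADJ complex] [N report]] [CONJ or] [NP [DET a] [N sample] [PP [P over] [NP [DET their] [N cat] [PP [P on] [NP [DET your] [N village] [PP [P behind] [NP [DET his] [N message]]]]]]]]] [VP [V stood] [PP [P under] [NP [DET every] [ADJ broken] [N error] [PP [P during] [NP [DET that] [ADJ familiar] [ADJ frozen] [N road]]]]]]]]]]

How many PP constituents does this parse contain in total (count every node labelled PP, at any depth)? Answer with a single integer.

5

Scanning left to right, an opening `[PP` appears at word positions 11, 14, 17, 21, 25 — 5 in total.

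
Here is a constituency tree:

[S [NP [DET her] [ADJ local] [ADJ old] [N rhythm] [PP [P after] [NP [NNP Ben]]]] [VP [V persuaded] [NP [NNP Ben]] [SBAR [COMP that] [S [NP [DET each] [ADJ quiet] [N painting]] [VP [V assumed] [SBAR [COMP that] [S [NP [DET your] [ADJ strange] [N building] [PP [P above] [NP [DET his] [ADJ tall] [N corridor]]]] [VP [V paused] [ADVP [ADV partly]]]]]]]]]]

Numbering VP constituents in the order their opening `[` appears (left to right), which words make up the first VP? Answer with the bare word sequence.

persuaded Ben that each quiet painting assumed that your strange building above his tall corridor paused partly

In left-to-right order the VP constituents are "persuaded Ben that each quiet painting assumed that your strange building above his tall corridor paused partly"; "assumed that your strange building above his tall corridor paused partly"; "paused partly". Number 1 is "persuaded Ben that each quiet painting assumed that your strange building above his tall corridor paused partly".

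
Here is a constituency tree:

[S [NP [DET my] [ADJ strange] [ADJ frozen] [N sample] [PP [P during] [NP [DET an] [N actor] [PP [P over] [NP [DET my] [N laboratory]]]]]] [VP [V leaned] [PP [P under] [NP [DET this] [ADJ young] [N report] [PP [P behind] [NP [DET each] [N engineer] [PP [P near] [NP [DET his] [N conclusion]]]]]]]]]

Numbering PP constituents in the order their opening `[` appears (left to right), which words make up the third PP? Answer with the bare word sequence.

The PP opening brackets appear, in order, over: "during an actor over my laboratory"; "over my laboratory"; "under this young report behind each engineer near his conclusion"; "behind each engineer near his conclusion"; "near his conclusion". The third one spans "under this young report behind each engineer near his conclusion".

under this young report behind each engineer near his conclusion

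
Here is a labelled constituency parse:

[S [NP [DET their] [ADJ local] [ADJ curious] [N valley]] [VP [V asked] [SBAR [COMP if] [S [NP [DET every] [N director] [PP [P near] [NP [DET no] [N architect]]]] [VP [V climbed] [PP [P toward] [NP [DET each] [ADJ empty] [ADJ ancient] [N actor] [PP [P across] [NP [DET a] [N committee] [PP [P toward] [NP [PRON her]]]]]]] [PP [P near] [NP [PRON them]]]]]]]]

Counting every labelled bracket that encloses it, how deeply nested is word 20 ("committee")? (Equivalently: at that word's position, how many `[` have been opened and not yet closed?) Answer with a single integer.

10

The word sits inside N, which is inside NP, inside PP, inside NP, inside PP, inside VP, inside S, inside SBAR, inside VP, inside S — 10 brackets in all.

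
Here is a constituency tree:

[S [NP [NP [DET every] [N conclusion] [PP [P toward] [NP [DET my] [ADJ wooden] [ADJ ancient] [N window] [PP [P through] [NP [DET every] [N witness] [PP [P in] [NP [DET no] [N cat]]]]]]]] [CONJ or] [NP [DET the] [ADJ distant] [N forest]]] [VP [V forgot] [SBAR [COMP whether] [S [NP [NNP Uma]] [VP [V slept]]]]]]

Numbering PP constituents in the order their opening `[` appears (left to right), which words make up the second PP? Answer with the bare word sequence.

through every witness in no cat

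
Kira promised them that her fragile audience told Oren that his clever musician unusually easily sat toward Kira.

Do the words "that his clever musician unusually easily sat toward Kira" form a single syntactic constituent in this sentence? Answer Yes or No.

Yes

"that his clever musician unusually easily sat toward Kira" is exactly the subordinate clause [SBAR that his clever musician unusually easily sat toward Kira], a complete constituent.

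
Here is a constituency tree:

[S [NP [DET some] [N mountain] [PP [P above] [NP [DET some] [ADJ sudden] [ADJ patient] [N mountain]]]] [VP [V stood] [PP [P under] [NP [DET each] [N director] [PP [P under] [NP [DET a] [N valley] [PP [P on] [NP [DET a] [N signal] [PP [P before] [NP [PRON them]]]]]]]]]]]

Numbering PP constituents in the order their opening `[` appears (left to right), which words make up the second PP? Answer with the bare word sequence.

under each director under a valley on a signal before them

The PP opening brackets appear, in order, over: "above some sudden patient mountain"; "under each director under a valley on a signal before them"; "under a valley on a signal before them"; "on a signal before them"; "before them". The second one spans "under each director under a valley on a signal before them".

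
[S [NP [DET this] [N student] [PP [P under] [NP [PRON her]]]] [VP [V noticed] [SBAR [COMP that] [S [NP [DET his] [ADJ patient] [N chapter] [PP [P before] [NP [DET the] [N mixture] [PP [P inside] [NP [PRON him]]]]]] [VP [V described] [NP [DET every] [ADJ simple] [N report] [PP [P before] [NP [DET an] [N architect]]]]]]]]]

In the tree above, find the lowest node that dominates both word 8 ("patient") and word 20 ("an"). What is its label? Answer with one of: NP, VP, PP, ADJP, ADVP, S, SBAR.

S

The smallest bracket enclosing both words is [S his patient chapter before the mixture inside him described every simple report before an architect], so the label is S.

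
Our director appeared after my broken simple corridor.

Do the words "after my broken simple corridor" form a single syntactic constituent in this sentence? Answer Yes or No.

Yes

The sequence corresponds to a single PP node — the prepositional phrase "after my broken simple corridor".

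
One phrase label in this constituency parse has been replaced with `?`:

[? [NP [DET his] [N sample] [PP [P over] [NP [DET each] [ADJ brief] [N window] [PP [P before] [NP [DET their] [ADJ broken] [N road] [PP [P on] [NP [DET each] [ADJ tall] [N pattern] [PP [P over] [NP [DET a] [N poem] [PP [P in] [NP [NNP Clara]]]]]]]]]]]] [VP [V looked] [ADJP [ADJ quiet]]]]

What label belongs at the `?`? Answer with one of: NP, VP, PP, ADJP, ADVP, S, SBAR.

S

Looking at what the `?` directly dominates — NP, VP — this is a clause (S).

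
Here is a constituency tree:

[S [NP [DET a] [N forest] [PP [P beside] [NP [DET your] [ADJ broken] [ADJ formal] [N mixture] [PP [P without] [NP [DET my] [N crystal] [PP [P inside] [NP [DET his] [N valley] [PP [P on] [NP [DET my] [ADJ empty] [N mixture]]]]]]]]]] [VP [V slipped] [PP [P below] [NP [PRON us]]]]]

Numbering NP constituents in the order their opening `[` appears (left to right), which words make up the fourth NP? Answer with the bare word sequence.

In left-to-right order the NP constituents are "a forest beside your broken formal mixture without my crystal inside his valley on my empty mixture"; "your broken formal mixture without my crystal inside his valley on my empty mixture"; "my crystal inside his valley on my empty mixture"; "his valley on my empty mixture"; "my empty mixture"; "us". Number 4 is "his valley on my empty mixture".

his valley on my empty mixture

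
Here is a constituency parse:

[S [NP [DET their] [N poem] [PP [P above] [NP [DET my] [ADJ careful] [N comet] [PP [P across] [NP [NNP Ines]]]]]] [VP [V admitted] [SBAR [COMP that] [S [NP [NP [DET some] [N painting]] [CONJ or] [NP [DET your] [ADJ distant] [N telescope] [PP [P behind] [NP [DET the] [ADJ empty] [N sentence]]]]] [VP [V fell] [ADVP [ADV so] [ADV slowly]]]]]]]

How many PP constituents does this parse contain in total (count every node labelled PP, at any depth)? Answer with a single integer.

The PP constituents are: [PP above my careful comet across Ines]; [PP across Ines]; [PP behind the empty sentence]. Total: 3.

3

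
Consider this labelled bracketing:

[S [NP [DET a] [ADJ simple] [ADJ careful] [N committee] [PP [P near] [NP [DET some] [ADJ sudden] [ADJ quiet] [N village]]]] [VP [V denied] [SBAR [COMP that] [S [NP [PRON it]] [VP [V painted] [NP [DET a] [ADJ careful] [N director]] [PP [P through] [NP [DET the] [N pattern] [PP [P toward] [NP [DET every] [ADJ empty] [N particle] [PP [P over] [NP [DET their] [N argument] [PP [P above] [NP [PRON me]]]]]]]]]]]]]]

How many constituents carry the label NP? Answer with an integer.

8

The NP constituents are: [NP a simple careful committee near some sudden quiet village]; [NP some sudden quiet village]; [NP it]; [NP a careful director]; [NP the pattern toward every empty particle over their argument above me]; [NP every empty particle over their argument above me] …. Total: 8.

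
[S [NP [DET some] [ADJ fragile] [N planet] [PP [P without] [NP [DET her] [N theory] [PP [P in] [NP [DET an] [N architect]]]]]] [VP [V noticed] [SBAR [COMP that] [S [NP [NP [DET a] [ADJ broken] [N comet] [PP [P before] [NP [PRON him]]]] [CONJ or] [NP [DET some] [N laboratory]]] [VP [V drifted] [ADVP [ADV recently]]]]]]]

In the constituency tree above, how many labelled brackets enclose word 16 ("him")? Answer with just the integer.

The word sits inside PRON, which is inside NP, inside PP, inside NP, inside NP, inside S, inside SBAR, inside VP, inside S — 9 brackets in all.

9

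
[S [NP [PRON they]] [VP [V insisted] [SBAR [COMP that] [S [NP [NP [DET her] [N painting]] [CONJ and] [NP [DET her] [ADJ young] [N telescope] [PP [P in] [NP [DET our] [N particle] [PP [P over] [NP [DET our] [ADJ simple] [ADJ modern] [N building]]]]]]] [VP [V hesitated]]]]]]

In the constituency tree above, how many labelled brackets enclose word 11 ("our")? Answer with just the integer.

9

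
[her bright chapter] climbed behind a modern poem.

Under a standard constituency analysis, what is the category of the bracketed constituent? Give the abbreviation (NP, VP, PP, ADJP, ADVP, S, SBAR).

NP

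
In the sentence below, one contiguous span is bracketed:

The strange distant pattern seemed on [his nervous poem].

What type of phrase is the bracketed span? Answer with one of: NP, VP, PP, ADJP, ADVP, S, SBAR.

NP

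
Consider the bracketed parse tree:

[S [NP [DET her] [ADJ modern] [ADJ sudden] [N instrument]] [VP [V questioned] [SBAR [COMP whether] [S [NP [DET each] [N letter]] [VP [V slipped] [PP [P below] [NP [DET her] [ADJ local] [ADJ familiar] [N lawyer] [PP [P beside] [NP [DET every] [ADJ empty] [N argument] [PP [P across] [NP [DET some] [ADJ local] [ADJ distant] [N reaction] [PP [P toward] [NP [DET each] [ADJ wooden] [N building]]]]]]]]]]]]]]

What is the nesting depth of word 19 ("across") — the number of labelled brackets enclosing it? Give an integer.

Path from the root down to the word: S → VP → SBAR → S → VP → PP → NP → PP → NP → PP → P. That is 11 enclosing brackets.

11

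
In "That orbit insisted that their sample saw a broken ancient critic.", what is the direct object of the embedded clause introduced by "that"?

"saw" heads the VP of the embedded clause introduced by "that", and "a broken ancient critic" is its direct object.

a broken ancient critic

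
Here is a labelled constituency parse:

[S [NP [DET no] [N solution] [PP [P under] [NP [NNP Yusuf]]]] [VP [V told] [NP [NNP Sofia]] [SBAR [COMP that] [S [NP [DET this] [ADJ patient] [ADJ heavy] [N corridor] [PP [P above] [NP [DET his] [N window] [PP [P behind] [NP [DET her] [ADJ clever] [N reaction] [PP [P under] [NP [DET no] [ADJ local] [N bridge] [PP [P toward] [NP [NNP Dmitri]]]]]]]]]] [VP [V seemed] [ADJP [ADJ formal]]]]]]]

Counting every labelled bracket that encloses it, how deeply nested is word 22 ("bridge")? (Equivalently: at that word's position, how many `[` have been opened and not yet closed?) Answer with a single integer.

12

Path from the root down to the word: S → VP → SBAR → S → NP → PP → NP → PP → NP → PP → NP → N. That is 12 enclosing brackets.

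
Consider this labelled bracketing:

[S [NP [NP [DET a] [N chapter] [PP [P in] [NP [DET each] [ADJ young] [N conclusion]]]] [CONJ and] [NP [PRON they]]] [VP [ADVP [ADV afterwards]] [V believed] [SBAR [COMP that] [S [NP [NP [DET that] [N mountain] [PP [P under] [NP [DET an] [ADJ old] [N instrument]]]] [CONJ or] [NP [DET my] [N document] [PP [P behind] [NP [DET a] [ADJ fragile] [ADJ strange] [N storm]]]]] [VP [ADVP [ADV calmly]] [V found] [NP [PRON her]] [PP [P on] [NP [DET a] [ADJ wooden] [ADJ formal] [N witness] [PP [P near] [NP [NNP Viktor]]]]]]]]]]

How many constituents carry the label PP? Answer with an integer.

Scanning left to right, an opening `[PP` appears at word positions 3, 14, 21, 29, 34 — 5 in total.

5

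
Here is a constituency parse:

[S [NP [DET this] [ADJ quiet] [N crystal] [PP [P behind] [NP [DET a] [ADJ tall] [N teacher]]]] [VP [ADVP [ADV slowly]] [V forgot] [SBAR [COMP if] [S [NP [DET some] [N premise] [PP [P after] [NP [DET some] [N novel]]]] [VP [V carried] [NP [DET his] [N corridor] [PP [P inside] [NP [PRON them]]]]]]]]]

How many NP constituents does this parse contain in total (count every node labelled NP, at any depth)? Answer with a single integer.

6

Listing each NP by its span: [NP this quiet crystal behind a tall teacher]; [NP a tall teacher]; [NP some premise after some novel]; [NP some novel]; [NP his corridor inside them]; [NP them] — that makes 6.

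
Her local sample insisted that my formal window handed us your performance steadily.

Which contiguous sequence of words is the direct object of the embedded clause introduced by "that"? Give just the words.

your performance

The verb of the embedded clause introduced by "that" is "handed"; its direct object is the NP "your performance".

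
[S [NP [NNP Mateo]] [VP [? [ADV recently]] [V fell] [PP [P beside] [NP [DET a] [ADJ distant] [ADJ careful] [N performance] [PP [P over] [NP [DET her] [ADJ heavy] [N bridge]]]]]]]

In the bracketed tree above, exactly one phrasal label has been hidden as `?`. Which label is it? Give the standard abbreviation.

The `?` node immediately contains: ADV 'recently'. That is the internal structure of an adverb phrase, so the label is ADVP.

ADVP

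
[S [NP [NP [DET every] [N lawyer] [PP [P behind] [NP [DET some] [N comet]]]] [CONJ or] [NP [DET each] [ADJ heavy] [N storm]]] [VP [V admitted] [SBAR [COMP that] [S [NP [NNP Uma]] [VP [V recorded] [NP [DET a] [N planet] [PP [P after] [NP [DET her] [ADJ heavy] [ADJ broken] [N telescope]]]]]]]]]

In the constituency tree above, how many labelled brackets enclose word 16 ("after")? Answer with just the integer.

8

Counting open brackets not yet closed at "after": [S [VP [SBAR [S [VP [NP [PP [P = 8.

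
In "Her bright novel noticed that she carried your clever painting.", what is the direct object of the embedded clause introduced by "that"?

Within the embedded clause introduced by "that", the direct object of "carried" is "your clever painting".

your clever painting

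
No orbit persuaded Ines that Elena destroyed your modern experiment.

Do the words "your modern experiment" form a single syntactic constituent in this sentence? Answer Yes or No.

These words form the whole noun phrase headed by "experiment", so yes — one constituent.

Yes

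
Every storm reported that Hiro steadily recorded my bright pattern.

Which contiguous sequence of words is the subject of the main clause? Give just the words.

every storm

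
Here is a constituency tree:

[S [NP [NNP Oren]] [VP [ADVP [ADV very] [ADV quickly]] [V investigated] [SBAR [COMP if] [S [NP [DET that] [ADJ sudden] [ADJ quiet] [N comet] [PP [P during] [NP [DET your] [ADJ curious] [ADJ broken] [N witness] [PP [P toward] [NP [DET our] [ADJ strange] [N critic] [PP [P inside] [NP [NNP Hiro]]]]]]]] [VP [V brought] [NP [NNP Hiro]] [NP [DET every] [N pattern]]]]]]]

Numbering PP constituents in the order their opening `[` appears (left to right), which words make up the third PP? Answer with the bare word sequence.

inside Hiro

Opening `[PP` markers occur at word positions 10, 15, 19; the third of these opens the constituent [PP inside Hiro].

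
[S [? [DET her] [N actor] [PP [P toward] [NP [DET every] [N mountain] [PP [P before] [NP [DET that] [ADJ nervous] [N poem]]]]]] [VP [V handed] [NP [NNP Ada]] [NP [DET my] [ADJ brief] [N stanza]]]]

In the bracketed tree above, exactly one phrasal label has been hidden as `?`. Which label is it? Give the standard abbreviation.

NP

A constituent whose immediate children are DET 'her', N 'actor', PP is a noun phrase: NP.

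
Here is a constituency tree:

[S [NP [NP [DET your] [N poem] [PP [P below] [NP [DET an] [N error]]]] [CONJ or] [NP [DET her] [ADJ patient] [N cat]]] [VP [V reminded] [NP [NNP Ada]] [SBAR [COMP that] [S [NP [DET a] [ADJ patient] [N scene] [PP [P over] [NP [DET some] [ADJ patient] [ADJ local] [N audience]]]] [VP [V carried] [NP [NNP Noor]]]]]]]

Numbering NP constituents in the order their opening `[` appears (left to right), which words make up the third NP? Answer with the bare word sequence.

The NP opening brackets appear, in order, over: "your poem below an error or her patient cat"; "your poem below an error"; "an error"; "her patient cat"; "Ada"; "a patient scene over some patient local audience"; "some patient local audience"; "Noor". The third one spans "an error".

an error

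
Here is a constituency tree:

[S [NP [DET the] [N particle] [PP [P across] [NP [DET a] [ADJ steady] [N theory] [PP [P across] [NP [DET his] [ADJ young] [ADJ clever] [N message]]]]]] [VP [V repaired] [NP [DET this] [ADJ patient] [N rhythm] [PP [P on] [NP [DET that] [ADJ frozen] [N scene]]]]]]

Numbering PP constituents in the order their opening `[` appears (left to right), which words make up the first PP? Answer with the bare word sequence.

across a steady theory across his young clever message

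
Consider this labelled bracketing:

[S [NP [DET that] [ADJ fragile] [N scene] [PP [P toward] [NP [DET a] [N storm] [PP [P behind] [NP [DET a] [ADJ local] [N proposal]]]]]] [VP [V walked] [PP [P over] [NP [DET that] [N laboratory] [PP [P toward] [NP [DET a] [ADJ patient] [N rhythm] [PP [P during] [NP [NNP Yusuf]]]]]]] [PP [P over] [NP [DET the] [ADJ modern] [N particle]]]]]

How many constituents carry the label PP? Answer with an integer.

6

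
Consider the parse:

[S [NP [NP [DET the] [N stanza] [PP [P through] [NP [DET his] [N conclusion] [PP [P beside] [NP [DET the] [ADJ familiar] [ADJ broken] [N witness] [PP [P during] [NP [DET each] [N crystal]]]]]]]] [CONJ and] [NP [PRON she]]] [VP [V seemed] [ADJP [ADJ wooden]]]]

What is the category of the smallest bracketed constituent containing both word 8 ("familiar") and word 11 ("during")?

NP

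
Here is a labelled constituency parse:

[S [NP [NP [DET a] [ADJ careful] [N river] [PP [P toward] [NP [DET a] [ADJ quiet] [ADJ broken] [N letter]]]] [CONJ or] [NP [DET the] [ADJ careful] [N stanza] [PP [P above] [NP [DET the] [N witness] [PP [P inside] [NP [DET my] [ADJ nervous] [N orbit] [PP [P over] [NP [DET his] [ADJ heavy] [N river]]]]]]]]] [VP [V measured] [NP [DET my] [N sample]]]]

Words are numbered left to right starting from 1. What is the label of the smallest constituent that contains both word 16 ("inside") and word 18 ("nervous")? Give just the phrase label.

The smallest bracket enclosing both words is [PP inside my nervous orbit over his heavy river], so the label is PP.

PP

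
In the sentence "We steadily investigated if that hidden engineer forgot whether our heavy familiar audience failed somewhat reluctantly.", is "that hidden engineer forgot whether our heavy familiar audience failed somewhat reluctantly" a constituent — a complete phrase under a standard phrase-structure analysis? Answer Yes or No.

Yes

These words form the whole clause headed by "forgot", so yes — one constituent.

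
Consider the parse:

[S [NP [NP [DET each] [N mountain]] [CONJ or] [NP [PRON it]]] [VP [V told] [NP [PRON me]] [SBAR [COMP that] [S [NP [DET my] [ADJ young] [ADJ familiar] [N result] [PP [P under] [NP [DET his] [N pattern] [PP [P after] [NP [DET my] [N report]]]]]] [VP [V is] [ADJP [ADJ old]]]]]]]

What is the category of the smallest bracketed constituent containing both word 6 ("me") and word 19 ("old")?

VP

Both words fall inside [VP told me that my young familiar result under his pattern after my report is old] (words 5–19), and no smaller constituent contains them both. Label: VP.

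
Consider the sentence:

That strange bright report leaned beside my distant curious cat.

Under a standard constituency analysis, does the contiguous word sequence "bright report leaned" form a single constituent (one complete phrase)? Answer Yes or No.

No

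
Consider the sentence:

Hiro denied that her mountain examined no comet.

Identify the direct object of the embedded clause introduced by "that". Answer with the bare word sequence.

no comet

The verb of the embedded clause introduced by "that" is "examined"; its direct object is the NP "no comet".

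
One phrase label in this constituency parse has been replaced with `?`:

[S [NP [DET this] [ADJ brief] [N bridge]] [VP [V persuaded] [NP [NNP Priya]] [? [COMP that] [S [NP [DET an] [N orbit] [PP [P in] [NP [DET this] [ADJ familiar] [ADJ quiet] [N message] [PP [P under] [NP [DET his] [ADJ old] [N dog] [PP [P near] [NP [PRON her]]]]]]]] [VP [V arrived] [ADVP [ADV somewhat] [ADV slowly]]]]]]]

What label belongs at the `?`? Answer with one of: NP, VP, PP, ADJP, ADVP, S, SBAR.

The `?` node immediately contains: COMP 'that', S. That is the internal structure of a subordinate clause, so the label is SBAR.

SBAR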